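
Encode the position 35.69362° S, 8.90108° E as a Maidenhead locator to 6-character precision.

JF44kh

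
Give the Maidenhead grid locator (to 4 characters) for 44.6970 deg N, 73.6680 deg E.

MN64

Shift to the Maidenhead origin (180°W, 90°S): lon 253.67, lat 134.70.
Field (20°×10°, letters A–R): 253.67/20 → 12 → M, 134.70/10 → 13 → N; chars MN.
Square (2°×1°, digits 0–9): 13.67/2 → 6, 4.70/1 → 4; chars 64.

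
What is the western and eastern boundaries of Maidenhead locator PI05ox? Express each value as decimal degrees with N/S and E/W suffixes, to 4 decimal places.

121.1667° E, 121.2500° E

Field P=15, I=8: +15·20° lon, +8·10° lat → SW at lon 120°, lat -10°.
Square 0, 5: +0·2° lon, +5·1° lat → SW at lon 120°, lat -5°.
Subsquare o=14, x=23: +14·0.0833333° lon, +23·0.0416667° lat → SW at lon 121.167°, lat -4.04167°.
Cell spans 0.0833333° lon × 0.0416667° lat.
west 121.1667° E, east 121.2500° E.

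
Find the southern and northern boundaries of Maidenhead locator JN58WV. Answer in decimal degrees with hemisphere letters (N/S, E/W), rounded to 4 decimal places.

48.8750° N, 48.9167° N

Field J=9, N=13: +9·20° lon, +13·10° lat → SW at lon 0°, lat 40°.
Square 5, 8: +5·2° lon, +8·1° lat → SW at lon 10°, lat 48°.
Subsquare w=22, v=21: +22·0.0833333° lon, +21·0.0416667° lat → SW at lon 11.8333°, lat 48.875°.
Cell spans 0.0833333° lon × 0.0416667° lat.
south 48.8750° N, north 48.9167° N.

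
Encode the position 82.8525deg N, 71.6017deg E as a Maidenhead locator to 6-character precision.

Shift to the Maidenhead origin (180°W, 90°S): lon 251.6017, lat 172.8525.
Field: 251.6017/20 → 12 → M, 172.8525/10 → 17 → R; chars MR.
Square: 11.6017/2 → 5, 2.8525/1 → 2; chars 52.
Subsquare: 1.6017/0.0833333 → 19 → t, 0.8525/0.0416667 → 20 → u; chars tu.

MR52tu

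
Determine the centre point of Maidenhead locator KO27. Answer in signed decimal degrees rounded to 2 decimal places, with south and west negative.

57.50, 25.00

Field K=10, O=14: +10·20° lon, +14·10° lat → SW at lon 20°, lat 50°.
Square 2, 7: +2·2° lon, +7·1° lat → SW at lon 24°, lat 57°.
Cell spans 2° lon × 1° lat. Centre is SW corner plus half of each.
latitude 57.50, longitude 25.00.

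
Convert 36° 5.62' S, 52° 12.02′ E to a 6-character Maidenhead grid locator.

Offset from 180°W / 90°S: lon 232.2003°, lat 53.9063°.
Field: 232.2003/20 → 11 → L, 53.9063/10 → 5 → F; chars LF.
Square: 12.2003/2 → 6, 3.9063/1 → 3; chars 63.
Subsquare: 0.2003/0.0833333 → 2 → c, 0.9063/0.0416667 → 21 → v; chars cv.

LF63cv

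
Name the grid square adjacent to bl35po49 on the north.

BL35pp40

Latitude extended square 9; +1 → 10, wraps to 0, carry into subsquare.
Latitude subsquare o = 14; +1 → 15 = p.
The longitude characters are unchanged.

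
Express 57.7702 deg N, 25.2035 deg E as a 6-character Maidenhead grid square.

KO27os

Add 180° to longitude and 90° to latitude: 205.2035, 147.7702.
Field (20°×10°, letters A–R): lon ⌊205.2035/20⌋ = 10 → K; lat ⌊147.7702/10⌋ = 14 → O.
Square (2°×1°, digits 0–9): lon ⌊5.2035/2⌋ = 2; lat ⌊7.7702/1⌋ = 7.
Subsquare (5′×2.5′, letters a–x): lon ⌊1.2035/0.0833333⌋ = 14 → o; lat ⌊0.7702/0.0416667⌋ = 18 → s.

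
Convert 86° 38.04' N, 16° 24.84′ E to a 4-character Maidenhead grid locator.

JR86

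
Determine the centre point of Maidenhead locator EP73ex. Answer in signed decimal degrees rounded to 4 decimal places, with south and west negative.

Field E=4, P=15: +4·20° lon, +15·10° lat → SW at lon -100°, lat 60°.
Square 7, 3: +7·2° lon, +3·1° lat → SW at lon -86°, lat 63°.
Subsquare e=4, x=23: +4·0.0833333° lon, +23·0.0416667° lat → SW at lon -85.6667°, lat 63.9583°.
Cell spans 0.0833333° lon × 0.0416667° lat. Centre is SW corner plus half of each.
latitude 63.9792, longitude -85.6250.

63.9792, -85.6250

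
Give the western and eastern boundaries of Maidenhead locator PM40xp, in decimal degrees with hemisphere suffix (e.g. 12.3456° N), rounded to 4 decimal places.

Field P=15, M=12: +15·20° lon, +12·10° lat → SW at lon 120°, lat 30°.
Square 4, 0: +4·2° lon, +0·1° lat → SW at lon 128°, lat 30°.
Subsquare x=23, p=15: +23·0.0833333° lon, +15·0.0416667° lat → SW at lon 129.917°, lat 30.625°.
Cell spans 0.0833333° lon × 0.0416667° lat.
west 129.9167° E, east 130.0000° E.

129.9167° E, 130.0000° E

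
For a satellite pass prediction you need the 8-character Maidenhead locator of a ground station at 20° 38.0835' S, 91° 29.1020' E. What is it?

Offset from 180°W / 90°S: lon 271.48503°, lat 69.36527°.
Field: lon ⌊271.48503/20⌋ = 13 → N; lat ⌊69.36527/10⌋ = 6 → G.
Square: lon ⌊11.48503/2⌋ = 5; lat ⌊9.36527/1⌋ = 9.
Subsquare: lon ⌊1.48503/0.0833333⌋ = 17 → r; lat ⌊0.36527/0.0416667⌋ = 8 → i.
Extended square: lon ⌊0.06837/0.00833333⌋ = 8; lat ⌊0.03194/0.00416667⌋ = 7.

NG59ri87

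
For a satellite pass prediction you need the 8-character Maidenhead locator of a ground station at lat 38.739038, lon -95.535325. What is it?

EM28fr57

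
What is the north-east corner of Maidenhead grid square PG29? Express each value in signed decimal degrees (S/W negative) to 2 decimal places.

Field P=15, G=6: +15·20° lon, +6·10° lat → SW at lon 120°, lat -30°.
Square 2, 9: +2·2° lon, +9·1° lat → SW at lon 124°, lat -21°.
Cell spans 2° lon × 1° lat. NE corner is SW corner plus one full cell.
latitude -20.00, longitude 126.00.

-20.00, 126.00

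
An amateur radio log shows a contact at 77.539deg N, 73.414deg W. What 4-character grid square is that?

FQ37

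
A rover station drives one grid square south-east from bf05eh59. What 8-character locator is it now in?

BF05eh68

Longitude extended square 5; +1 → 6.
Latitude extended square 9; −1 → 8.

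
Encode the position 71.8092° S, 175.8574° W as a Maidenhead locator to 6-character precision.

Offset from 180°W / 90°S: lon 4.1426°, lat 18.1908°.
Field: 4.1426/20 → 0 → A, 18.1908/10 → 1 → B; chars AB.
Square: 4.1426/2 → 2, 8.1908/1 → 8; chars 28.
Subsquare: 0.1426/0.0833333 → 1 → b, 0.1908/0.0416667 → 4 → e; chars be.

AB28be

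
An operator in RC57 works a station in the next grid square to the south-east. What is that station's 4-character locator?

RC66

Longitude square 5; +1 → 6.
Latitude square 7; −1 → 6.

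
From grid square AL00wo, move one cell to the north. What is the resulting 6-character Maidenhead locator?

AL00wp

Latitude subsquare o = 14; +1 → 15 = p.
The longitude characters are unchanged.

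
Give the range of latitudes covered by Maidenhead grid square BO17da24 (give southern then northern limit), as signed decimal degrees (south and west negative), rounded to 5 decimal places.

Field B=1, O=14: +1·20° lon, +14·10° lat → SW at lon -160°, lat 50°.
Square 1, 7: +1·2° lon, +7·1° lat → SW at lon -158°, lat 57°.
Subsquare d=3, a=0: +3·0.0833333° lon, +0·0.0416667° lat → SW at lon -157.75°, lat 57°.
Extended square 2, 4: +2·0.00833333° lon, +4·0.00416667° lat → SW at lon -157.733°, lat 57.0167°.
Cell spans 0.00833333° lon × 0.00416667° lat.
south 57.01667, north 57.02083.

57.01667, 57.02083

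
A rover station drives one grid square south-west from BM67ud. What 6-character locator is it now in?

Longitude subsquare u = 20; −1 → 19 = t.
Latitude subsquare d = 3; −1 → 2 = c.

BM67tc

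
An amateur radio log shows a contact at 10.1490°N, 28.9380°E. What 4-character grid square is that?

KK40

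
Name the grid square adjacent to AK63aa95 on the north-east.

Longitude extended square 9; +1 → 10, wraps to 0, carry into subsquare.
Longitude subsquare a = 0; +1 → 1 = b.
Latitude extended square 5; +1 → 6.

AK63ba06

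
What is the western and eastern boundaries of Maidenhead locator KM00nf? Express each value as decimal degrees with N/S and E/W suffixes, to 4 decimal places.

Field K=10, M=12: +10·20° lon, +12·10° lat → SW at lon 20°, lat 30°.
Square 0, 0: +0·2° lon, +0·1° lat → SW at lon 20°, lat 30°.
Subsquare n=13, f=5: +13·0.0833333° lon, +5·0.0416667° lat → SW at lon 21.0833°, lat 30.2083°.
Cell spans 0.0833333° lon × 0.0416667° lat.
west 21.0833° E, east 21.1667° E.

21.0833° E, 21.1667° E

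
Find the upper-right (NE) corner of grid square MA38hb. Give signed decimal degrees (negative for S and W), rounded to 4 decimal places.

-81.9167, 66.6667

Field M=12, A=0: +12·20° lon, +0·10° lat → SW at lon 60°, lat -90°.
Square 3, 8: +3·2° lon, +8·1° lat → SW at lon 66°, lat -82°.
Subsquare h=7, b=1: +7·0.0833333° lon, +1·0.0416667° lat → SW at lon 66.5833°, lat -81.9583°.
Cell spans 0.0833333° lon × 0.0416667° lat. NE corner is SW corner plus one full cell.
latitude -81.9167, longitude 66.6667.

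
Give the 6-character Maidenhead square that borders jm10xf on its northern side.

JM10xg

Latitude subsquare f = 5; +1 → 6 = g.
The longitude characters are unchanged.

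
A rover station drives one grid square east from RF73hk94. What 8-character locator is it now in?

RF73ik04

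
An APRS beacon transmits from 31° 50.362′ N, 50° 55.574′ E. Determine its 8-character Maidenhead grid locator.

Offset from 180°W / 90°S: lon 230.92623°, lat 121.83937°.
Field: 230.92623/20 → 11 → L, 121.83937/10 → 12 → M; chars LM.
Square: 10.92623/2 → 5, 1.83937/1 → 1; chars 51.
Subsquare: 0.92623/0.0833333 → 11 → l, 0.83937/0.0416667 → 20 → u; chars lu.
Extended square: 0.00957/0.00833333 → 1, 0.00603/0.00416667 → 1; chars 11.

LM51lu11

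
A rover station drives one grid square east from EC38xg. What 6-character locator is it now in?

Longitude subsquare x = 23; +1 → 24, wraps to 0 = a, carry into square.
Longitude square 3; +1 → 4.
The latitude characters are unchanged.

EC48ag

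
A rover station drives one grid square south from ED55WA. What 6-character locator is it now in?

ED54wx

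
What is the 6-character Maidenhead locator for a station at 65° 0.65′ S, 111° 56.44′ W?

DC44ax

Shift to the Maidenhead origin (180°W, 90°S): lon 68.0593, lat 24.9892.
Field (20°×10°, letters A–R): 68.0593/20 → 3 → D, 24.9892/10 → 2 → C; chars DC.
Square (2°×1°, digits 0–9): 8.0593/2 → 4, 4.9892/1 → 4; chars 44.
Subsquare (5′×2.5′, letters a–x): 0.0593/0.0833333 → 0 → a, 0.9892/0.0416667 → 23 → x; chars ax.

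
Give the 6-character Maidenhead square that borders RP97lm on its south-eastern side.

RP97ml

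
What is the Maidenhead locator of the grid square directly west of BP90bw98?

Longitude extended square 9; −1 → 8.
The latitude characters are unchanged.

BP90bw88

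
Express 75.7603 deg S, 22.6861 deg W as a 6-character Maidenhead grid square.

Offset from 180°W / 90°S: lon 157.3139°, lat 14.2397°.
Field: lon ⌊157.3139/20⌋ = 7 → H; lat ⌊14.2397/10⌋ = 1 → B.
Square: lon ⌊17.3139/2⌋ = 8; lat ⌊4.2397/1⌋ = 4.
Subsquare: lon ⌊1.3139/0.0833333⌋ = 15 → p; lat ⌊0.2397/0.0416667⌋ = 5 → f.

HB84pf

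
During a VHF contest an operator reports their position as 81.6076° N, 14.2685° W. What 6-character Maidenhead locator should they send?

IR21uo

Offset from 180°W / 90°S: lon 165.7315°, lat 171.6076°.
Field: 165.7315/20 → 8 → I, 171.6076/10 → 17 → R; chars IR.
Square: 5.7315/2 → 2, 1.6076/1 → 1; chars 21.
Subsquare: 1.7315/0.0833333 → 20 → u, 0.6076/0.0416667 → 14 → o; chars uo.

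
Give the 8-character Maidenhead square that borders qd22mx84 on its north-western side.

QD22mx75

Longitude extended square 8; −1 → 7.
Latitude extended square 4; +1 → 5.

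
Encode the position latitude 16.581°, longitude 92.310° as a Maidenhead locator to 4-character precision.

Add 180° to longitude and 90° to latitude: 272.31, 106.58.
Field: lon ⌊272.31/20⌋ = 13 → N; lat ⌊106.58/10⌋ = 10 → K.
Square: lon ⌊12.31/2⌋ = 6; lat ⌊6.58/1⌋ = 6.

NK66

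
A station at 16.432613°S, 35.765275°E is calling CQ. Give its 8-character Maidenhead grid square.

Add 180° to longitude and 90° to latitude: 215.76528, 73.56739.
Field: 215.76528/20 → 10 → K, 73.56739/10 → 7 → H; chars KH.
Square: 15.76528/2 → 7, 3.56739/1 → 3; chars 73.
Subsquare: 1.76528/0.0833333 → 21 → v, 0.56739/0.0416667 → 13 → n; chars vn.
Extended square: 0.01528/0.00833333 → 1, 0.02572/0.00416667 → 6; chars 16.

KH73vn16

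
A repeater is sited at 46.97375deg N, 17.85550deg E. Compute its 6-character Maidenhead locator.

JN86wx

Shift to the Maidenhead origin (180°W, 90°S): lon 197.8555, lat 136.9737.
Field: lon ⌊197.8555/20⌋ = 9 → J; lat ⌊136.9737/10⌋ = 13 → N.
Square: lon ⌊17.8555/2⌋ = 8; lat ⌊6.9737/1⌋ = 6.
Subsquare: lon ⌊1.8555/0.0833333⌋ = 22 → w; lat ⌊0.9737/0.0416667⌋ = 23 → x.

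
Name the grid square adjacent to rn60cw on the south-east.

Longitude subsquare c = 2; +1 → 3 = d.
Latitude subsquare w = 22; −1 → 21 = v.

RN60dv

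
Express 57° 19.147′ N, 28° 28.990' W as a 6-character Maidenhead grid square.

HO57sh

Shift to the Maidenhead origin (180°W, 90°S): lon 151.5168, lat 147.3191.
Field (20°×10°, letters A–R): lon ⌊151.5168/20⌋ = 7 → H; lat ⌊147.3191/10⌋ = 14 → O.
Square (2°×1°, digits 0–9): lon ⌊11.5168/2⌋ = 5; lat ⌊7.3191/1⌋ = 7.
Subsquare (5′×2.5′, letters a–x): lon ⌊1.5168/0.0833333⌋ = 18 → s; lat ⌊0.3191/0.0416667⌋ = 7 → h.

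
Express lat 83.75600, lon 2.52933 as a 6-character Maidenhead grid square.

JR13gs

Offset from 180°W / 90°S: lon 182.5293°, lat 173.7560°.
Field (20°×10°, letters A–R): 182.5293/20 → 9 → J, 173.7560/10 → 17 → R; chars JR.
Square (2°×1°, digits 0–9): 2.5293/2 → 1, 3.7560/1 → 3; chars 13.
Subsquare (5′×2.5′, letters a–x): 0.5293/0.0833333 → 6 → g, 0.7560/0.0416667 → 18 → s; chars gs.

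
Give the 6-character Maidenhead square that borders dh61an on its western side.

DH51xn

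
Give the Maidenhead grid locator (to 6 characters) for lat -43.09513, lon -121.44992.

Offset from 180°W / 90°S: lon 58.5501°, lat 46.9049°.
Field: 58.5501/20 → 2 → C, 46.9049/10 → 4 → E; chars CE.
Square: 18.5501/2 → 9, 6.9049/1 → 6; chars 96.
Subsquare: 0.5501/0.0833333 → 6 → g, 0.9049/0.0416667 → 21 → v; chars gv.

CE96gv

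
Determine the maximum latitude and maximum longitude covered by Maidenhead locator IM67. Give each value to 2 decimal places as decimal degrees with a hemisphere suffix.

38.00° N, 6.00° W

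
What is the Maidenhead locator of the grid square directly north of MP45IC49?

MP45id40

Latitude extended square 9; +1 → 10, wraps to 0, carry into subsquare.
Latitude subsquare c = 2; +1 → 3 = d.
The longitude characters are unchanged.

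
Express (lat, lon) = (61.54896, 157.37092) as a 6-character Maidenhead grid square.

QP81qn

Offset from 180°W / 90°S: lon 337.3709°, lat 151.5490°.
Field (20°×10°, letters A–R): lon ⌊337.3709/20⌋ = 16 → Q; lat ⌊151.5490/10⌋ = 15 → P.
Square (2°×1°, digits 0–9): lon ⌊17.3709/2⌋ = 8; lat ⌊1.5490/1⌋ = 1.
Subsquare (5′×2.5′, letters a–x): lon ⌊1.3709/0.0833333⌋ = 16 → q; lat ⌊0.5490/0.0416667⌋ = 13 → n.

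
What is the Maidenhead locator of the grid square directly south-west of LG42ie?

Longitude subsquare i = 8; −1 → 7 = h.
Latitude subsquare e = 4; −1 → 3 = d.

LG42hd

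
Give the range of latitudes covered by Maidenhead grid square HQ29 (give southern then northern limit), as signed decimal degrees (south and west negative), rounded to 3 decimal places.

79.000, 80.000

Field H=7, Q=16: +7·20° lon, +16·10° lat → SW at lon -40°, lat 70°.
Square 2, 9: +2·2° lon, +9·1° lat → SW at lon -36°, lat 79°.
Cell spans 2° lon × 1° lat.
south 79.000, north 80.000.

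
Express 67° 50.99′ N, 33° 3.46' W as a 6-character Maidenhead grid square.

Add 180° to longitude and 90° to latitude: 146.9423, 157.8498.
Field (20°×10°, letters A–R): 146.9423/20 → 7 → H, 157.8498/10 → 15 → P; chars HP.
Square (2°×1°, digits 0–9): 6.9423/2 → 3, 7.8498/1 → 7; chars 37.
Subsquare (5′×2.5′, letters a–x): 0.9423/0.0833333 → 11 → l, 0.8498/0.0416667 → 20 → u; chars lu.

HP37lu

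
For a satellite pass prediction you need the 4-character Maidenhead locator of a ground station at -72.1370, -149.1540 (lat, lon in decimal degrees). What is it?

Shift to the Maidenhead origin (180°W, 90°S): lon 30.85, lat 17.86.
Field: lon ⌊30.85/20⌋ = 1 → B; lat ⌊17.86/10⌋ = 1 → B.
Square: lon ⌊10.85/2⌋ = 5; lat ⌊7.86/1⌋ = 7.

BB57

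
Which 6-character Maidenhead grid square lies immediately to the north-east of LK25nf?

LK25og

Longitude subsquare n = 13; +1 → 14 = o.
Latitude subsquare f = 5; +1 → 6 = g.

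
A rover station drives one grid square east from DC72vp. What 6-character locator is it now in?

DC72wp

Longitude subsquare v = 21; +1 → 22 = w.
The latitude characters are unchanged.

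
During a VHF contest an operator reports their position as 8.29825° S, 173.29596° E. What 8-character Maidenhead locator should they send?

RI61pq58

Shift to the Maidenhead origin (180°W, 90°S): lon 353.29596, lat 81.70175.
Field (20°×10°, letters A–R): lon ⌊353.29596/20⌋ = 17 → R; lat ⌊81.70175/10⌋ = 8 → I.
Square (2°×1°, digits 0–9): lon ⌊13.29596/2⌋ = 6; lat ⌊1.70175/1⌋ = 1.
Subsquare (5′×2.5′, letters a–x): lon ⌊1.29596/0.0833333⌋ = 15 → p; lat ⌊0.70175/0.0416667⌋ = 16 → q.
Extended square (30″×15″, digits 0–9): lon ⌊0.04596/0.00833333⌋ = 5; lat ⌊0.03508/0.00416667⌋ = 8.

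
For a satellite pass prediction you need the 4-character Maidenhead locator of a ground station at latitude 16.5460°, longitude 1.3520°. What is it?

JK06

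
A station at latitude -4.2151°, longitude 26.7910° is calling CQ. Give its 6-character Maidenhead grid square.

KI35js

Add 180° to longitude and 90° to latitude: 206.7910, 85.7849.
Field: 206.7910/20 → 10 → K, 85.7849/10 → 8 → I; chars KI.
Square: 6.7910/2 → 3, 5.7849/1 → 5; chars 35.
Subsquare: 0.7910/0.0833333 → 9 → j, 0.7849/0.0416667 → 18 → s; chars js.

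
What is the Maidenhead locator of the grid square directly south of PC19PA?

PC18px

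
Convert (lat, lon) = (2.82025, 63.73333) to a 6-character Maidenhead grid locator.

MJ12ut

Offset from 180°W / 90°S: lon 243.7333°, lat 92.8203°.
Field (20°×10°, letters A–R): lon ⌊243.7333/20⌋ = 12 → M; lat ⌊92.8203/10⌋ = 9 → J.
Square (2°×1°, digits 0–9): lon ⌊3.7333/2⌋ = 1; lat ⌊2.8203/1⌋ = 2.
Subsquare (5′×2.5′, letters a–x): lon ⌊1.7333/0.0833333⌋ = 20 → u; lat ⌊0.8203/0.0416667⌋ = 19 → t.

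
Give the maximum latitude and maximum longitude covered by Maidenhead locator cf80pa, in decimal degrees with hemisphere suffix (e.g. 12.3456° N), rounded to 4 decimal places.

39.9583° S, 122.6667° W

Field C=2, F=5: +2·20° lon, +5·10° lat → SW at lon -140°, lat -40°.
Square 8, 0: +8·2° lon, +0·1° lat → SW at lon -124°, lat -40°.
Subsquare p=15, a=0: +15·0.0833333° lon, +0·0.0416667° lat → SW at lon -122.75°, lat -40°.
Cell spans 0.0833333° lon × 0.0416667° lat. NE corner is SW corner plus one full cell.
latitude 39.9583° S, longitude 122.6667° W.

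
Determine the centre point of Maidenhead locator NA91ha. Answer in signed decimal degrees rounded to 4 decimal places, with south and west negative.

Field N=13, A=0: +13·20° lon, +0·10° lat → SW at lon 80°, lat -90°.
Square 9, 1: +9·2° lon, +1·1° lat → SW at lon 98°, lat -89°.
Subsquare h=7, a=0: +7·0.0833333° lon, +0·0.0416667° lat → SW at lon 98.5833°, lat -89°.
Cell spans 0.0833333° lon × 0.0416667° lat. Centre is SW corner plus half of each.
latitude -88.9792, longitude 98.6250.

-88.9792, 98.6250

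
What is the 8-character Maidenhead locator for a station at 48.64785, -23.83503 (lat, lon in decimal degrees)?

HN88bp95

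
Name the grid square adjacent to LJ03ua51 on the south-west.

Longitude extended square 5; −1 → 4.
Latitude extended square 1; −1 → 0.

LJ03ua40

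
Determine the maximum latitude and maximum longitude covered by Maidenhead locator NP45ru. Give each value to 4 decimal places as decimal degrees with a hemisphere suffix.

65.8750° N, 89.5000° E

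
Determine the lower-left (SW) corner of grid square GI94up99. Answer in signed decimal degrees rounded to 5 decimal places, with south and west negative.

-5.33750, -40.25833

Field G=6, I=8: +6·20° lon, +8·10° lat → SW at lon -60°, lat -10°.
Square 9, 4: +9·2° lon, +4·1° lat → SW at lon -42°, lat -6°.
Subsquare u=20, p=15: +20·0.0833333° lon, +15·0.0416667° lat → SW at lon -40.3333°, lat -5.375°.
Extended square 9, 9: +9·0.00833333° lon, +9·0.00416667° lat → SW at lon -40.2583°, lat -5.3375°.
latitude -5.33750, longitude -40.25833.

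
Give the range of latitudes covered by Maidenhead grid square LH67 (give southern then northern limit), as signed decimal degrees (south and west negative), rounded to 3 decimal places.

Field L=11, H=7: +11·20° lon, +7·10° lat → SW at lon 40°, lat -20°.
Square 6, 7: +6·2° lon, +7·1° lat → SW at lon 52°, lat -13°.
Cell spans 2° lon × 1° lat.
south -13.000, north -12.000.

-13.000, -12.000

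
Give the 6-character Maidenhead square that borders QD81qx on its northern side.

Latitude subsquare x = 23; +1 → 24, wraps to 0 = a, carry into square.
Latitude square 1; +1 → 2.
The longitude characters are unchanged.

QD82qa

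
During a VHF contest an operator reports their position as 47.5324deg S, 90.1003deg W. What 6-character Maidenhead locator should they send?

EE42wl

Add 180° to longitude and 90° to latitude: 89.8997, 42.4676.
Field (20°×10°, letters A–R): 89.8997/20 → 4 → E, 42.4676/10 → 4 → E; chars EE.
Square (2°×1°, digits 0–9): 9.8997/2 → 4, 2.4676/1 → 2; chars 42.
Subsquare (5′×2.5′, letters a–x): 1.8997/0.0833333 → 22 → w, 0.4676/0.0416667 → 11 → l; chars wl.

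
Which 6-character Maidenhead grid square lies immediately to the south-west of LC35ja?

LC34ix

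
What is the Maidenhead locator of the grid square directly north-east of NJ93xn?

Longitude subsquare x = 23; +1 → 24, wraps to 0 = a, carry into square.
Longitude square 9; +1 → 10, wraps to 0, carry into field.
Longitude field N = 13; +1 → 14 = O.
Latitude subsquare n = 13; +1 → 14 = o.

OJ03ao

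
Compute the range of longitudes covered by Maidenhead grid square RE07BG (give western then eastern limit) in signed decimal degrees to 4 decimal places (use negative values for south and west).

Field R=17, E=4: +17·20° lon, +4·10° lat → SW at lon 160°, lat -50°.
Square 0, 7: +0·2° lon, +7·1° lat → SW at lon 160°, lat -43°.
Subsquare b=1, g=6: +1·0.0833333° lon, +6·0.0416667° lat → SW at lon 160.083°, lat -42.75°.
Cell spans 0.0833333° lon × 0.0416667° lat.
west 160.0833, east 160.1667.

160.0833, 160.1667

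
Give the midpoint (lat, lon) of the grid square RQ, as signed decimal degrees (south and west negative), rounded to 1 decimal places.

75.0, 170.0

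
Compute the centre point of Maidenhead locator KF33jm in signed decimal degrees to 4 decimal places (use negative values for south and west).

Field K=10, F=5: +10·20° lon, +5·10° lat → SW at lon 20°, lat -40°.
Square 3, 3: +3·2° lon, +3·1° lat → SW at lon 26°, lat -37°.
Subsquare j=9, m=12: +9·0.0833333° lon, +12·0.0416667° lat → SW at lon 26.75°, lat -36.5°.
Cell spans 0.0833333° lon × 0.0416667° lat. Centre is SW corner plus half of each.
latitude -36.4792, longitude 26.7917.

-36.4792, 26.7917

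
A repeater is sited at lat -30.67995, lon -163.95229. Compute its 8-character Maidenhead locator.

Shift to the Maidenhead origin (180°W, 90°S): lon 16.04771, lat 59.32005.
Field: 16.04771/20 → 0 → A, 59.32005/10 → 5 → F; chars AF.
Square: 16.04771/2 → 8, 9.32005/1 → 9; chars 89.
Subsquare: 0.04771/0.0833333 → 0 → a, 0.32005/0.0416667 → 7 → h; chars ah.
Extended square: 0.04771/0.00833333 → 5, 0.02838/0.00416667 → 6; chars 56.

AF89ah56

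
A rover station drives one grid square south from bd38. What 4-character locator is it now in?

Latitude square 8; −1 → 7.
The longitude characters are unchanged.

BD37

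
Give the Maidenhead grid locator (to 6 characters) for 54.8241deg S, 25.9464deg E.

KD25xe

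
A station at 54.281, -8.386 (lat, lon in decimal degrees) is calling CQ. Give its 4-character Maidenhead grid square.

IO54

Shift to the Maidenhead origin (180°W, 90°S): lon 171.61, lat 144.28.
Field (20°×10°, letters A–R): 171.61/20 → 8 → I, 144.28/10 → 14 → O; chars IO.
Square (2°×1°, digits 0–9): 11.61/2 → 5, 4.28/1 → 4; chars 54.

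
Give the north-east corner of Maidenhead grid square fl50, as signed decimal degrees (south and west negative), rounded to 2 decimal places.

21.00, -68.00

Field F=5, L=11: +5·20° lon, +11·10° lat → SW at lon -80°, lat 20°.
Square 5, 0: +5·2° lon, +0·1° lat → SW at lon -70°, lat 20°.
Cell spans 2° lon × 1° lat. NE corner is SW corner plus one full cell.
latitude 21.00, longitude -68.00.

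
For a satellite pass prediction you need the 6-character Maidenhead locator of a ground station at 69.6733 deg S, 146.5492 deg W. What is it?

Add 180° to longitude and 90° to latitude: 33.4508, 20.3267.
Field: lon ⌊33.4508/20⌋ = 1 → B; lat ⌊20.3267/10⌋ = 2 → C.
Square: lon ⌊13.4508/2⌋ = 6; lat ⌊0.3267/1⌋ = 0.
Subsquare: lon ⌊1.4508/0.0833333⌋ = 17 → r; lat ⌊0.3267/0.0416667⌋ = 7 → h.

BC60rh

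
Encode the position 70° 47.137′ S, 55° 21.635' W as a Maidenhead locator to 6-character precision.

GB29hf

Offset from 180°W / 90°S: lon 124.6394°, lat 19.2144°.
Field: 124.6394/20 → 6 → G, 19.2144/10 → 1 → B; chars GB.
Square: 4.6394/2 → 2, 9.2144/1 → 9; chars 29.
Subsquare: 0.6394/0.0833333 → 7 → h, 0.2144/0.0416667 → 5 → f; chars hf.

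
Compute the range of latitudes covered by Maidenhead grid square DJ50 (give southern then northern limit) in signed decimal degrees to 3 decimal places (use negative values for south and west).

Field D=3, J=9: +3·20° lon, +9·10° lat → SW at lon -120°, lat 0°.
Square 5, 0: +5·2° lon, +0·1° lat → SW at lon -110°, lat 0°.
Cell spans 2° lon × 1° lat.
south 0.000, north 1.000.

0.000, 1.000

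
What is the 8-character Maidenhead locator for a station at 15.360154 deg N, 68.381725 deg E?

Offset from 180°W / 90°S: lon 248.38173°, lat 105.36015°.
Field: lon ⌊248.38173/20⌋ = 12 → M; lat ⌊105.36015/10⌋ = 10 → K.
Square: lon ⌊8.38173/2⌋ = 4; lat ⌊5.36015/1⌋ = 5.
Subsquare: lon ⌊0.38173/0.0833333⌋ = 4 → e; lat ⌊0.36015/0.0416667⌋ = 8 → i.
Extended square: lon ⌊0.04839/0.00833333⌋ = 5; lat ⌊0.02682/0.00416667⌋ = 6.

MK45ei56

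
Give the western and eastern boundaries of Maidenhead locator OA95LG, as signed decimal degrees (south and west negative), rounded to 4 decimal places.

118.9167, 119.0000

Field O=14, A=0: +14·20° lon, +0·10° lat → SW at lon 100°, lat -90°.
Square 9, 5: +9·2° lon, +5·1° lat → SW at lon 118°, lat -85°.
Subsquare l=11, g=6: +11·0.0833333° lon, +6·0.0416667° lat → SW at lon 118.917°, lat -84.75°.
Cell spans 0.0833333° lon × 0.0416667° lat.
west 118.9167, east 119.0000.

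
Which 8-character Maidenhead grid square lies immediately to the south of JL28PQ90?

JL28pp99

Latitude extended square 0; −1 → -1, wraps to 9, carry into subsquare.
Latitude subsquare q = 16; −1 → 15 = p.
The longitude characters are unchanged.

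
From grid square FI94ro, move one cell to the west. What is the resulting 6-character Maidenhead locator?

Longitude subsquare r = 17; −1 → 16 = q.
The latitude characters are unchanged.

FI94qo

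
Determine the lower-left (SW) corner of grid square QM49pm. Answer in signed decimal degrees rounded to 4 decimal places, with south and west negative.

39.5000, 149.2500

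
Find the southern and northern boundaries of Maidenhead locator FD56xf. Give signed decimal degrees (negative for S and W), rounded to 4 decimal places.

Field F=5, D=3: +5·20° lon, +3·10° lat → SW at lon -80°, lat -60°.
Square 5, 6: +5·2° lon, +6·1° lat → SW at lon -70°, lat -54°.
Subsquare x=23, f=5: +23·0.0833333° lon, +5·0.0416667° lat → SW at lon -68.0833°, lat -53.7917°.
Cell spans 0.0833333° lon × 0.0416667° lat.
south -53.7917, north -53.7500.

-53.7917, -53.7500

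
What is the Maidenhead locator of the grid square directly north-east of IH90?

Longitude square 9; +1 → 10, wraps to 0, carry into field.
Longitude field I = 8; +1 → 9 = J.
Latitude square 0; +1 → 1.

JH01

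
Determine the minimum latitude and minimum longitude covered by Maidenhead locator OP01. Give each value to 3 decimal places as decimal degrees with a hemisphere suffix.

Field O=14, P=15: +14·20° lon, +15·10° lat → SW at lon 100°, lat 60°.
Square 0, 1: +0·2° lon, +1·1° lat → SW at lon 100°, lat 61°.
latitude 61.000° N, longitude 100.000° E.

61.000° N, 100.000° E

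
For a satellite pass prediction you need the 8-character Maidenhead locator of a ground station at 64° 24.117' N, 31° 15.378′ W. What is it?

HP44ij96

Add 180° to longitude and 90° to latitude: 148.74370, 154.40195.
Field: lon ⌊148.74370/20⌋ = 7 → H; lat ⌊154.40195/10⌋ = 15 → P.
Square: lon ⌊8.74370/2⌋ = 4; lat ⌊4.40195/1⌋ = 4.
Subsquare: lon ⌊0.74370/0.0833333⌋ = 8 → i; lat ⌊0.40195/0.0416667⌋ = 9 → j.
Extended square: lon ⌊0.07703/0.00833333⌋ = 9; lat ⌊0.02695/0.00416667⌋ = 6.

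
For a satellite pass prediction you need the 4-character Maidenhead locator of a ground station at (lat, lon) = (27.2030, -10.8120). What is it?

Add 180° to longitude and 90° to latitude: 169.19, 117.20.
Field: lon ⌊169.19/20⌋ = 8 → I; lat ⌊117.20/10⌋ = 11 → L.
Square: lon ⌊9.19/2⌋ = 4; lat ⌊7.20/1⌋ = 7.

IL47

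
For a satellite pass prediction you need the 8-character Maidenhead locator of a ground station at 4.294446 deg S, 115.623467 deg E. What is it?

OI75tq49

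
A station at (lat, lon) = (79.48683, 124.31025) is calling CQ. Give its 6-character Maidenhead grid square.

Offset from 180°W / 90°S: lon 304.3102°, lat 169.4868°.
Field: lon ⌊304.3102/20⌋ = 15 → P; lat ⌊169.4868/10⌋ = 16 → Q.
Square: lon ⌊4.3102/2⌋ = 2; lat ⌊9.4868/1⌋ = 9.
Subsquare: lon ⌊0.3102/0.0833333⌋ = 3 → d; lat ⌊0.4868/0.0416667⌋ = 11 → l.

PQ29dl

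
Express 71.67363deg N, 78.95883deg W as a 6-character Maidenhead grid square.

FQ01mq

Shift to the Maidenhead origin (180°W, 90°S): lon 101.0412, lat 161.6736.
Field: lon ⌊101.0412/20⌋ = 5 → F; lat ⌊161.6736/10⌋ = 16 → Q.
Square: lon ⌊1.0412/2⌋ = 0; lat ⌊1.6736/1⌋ = 1.
Subsquare: lon ⌊1.0412/0.0833333⌋ = 12 → m; lat ⌊0.6736/0.0416667⌋ = 16 → q.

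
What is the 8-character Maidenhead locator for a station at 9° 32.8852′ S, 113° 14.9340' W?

DI30jk08

Add 180° to longitude and 90° to latitude: 66.75110, 80.45191.
Field: 66.75110/20 → 3 → D, 80.45191/10 → 8 → I; chars DI.
Square: 6.75110/2 → 3, 0.45191/1 → 0; chars 30.
Subsquare: 0.75110/0.0833333 → 9 → j, 0.45191/0.0416667 → 10 → k; chars jk.
Extended square: 0.00110/0.00833333 → 0, 0.03525/0.00416667 → 8; chars 08.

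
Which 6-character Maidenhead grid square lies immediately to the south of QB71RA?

QB70rx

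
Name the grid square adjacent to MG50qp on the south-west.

Longitude subsquare q = 16; −1 → 15 = p.
Latitude subsquare p = 15; −1 → 14 = o.

MG50po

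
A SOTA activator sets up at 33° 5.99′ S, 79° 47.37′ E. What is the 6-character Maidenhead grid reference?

Shift to the Maidenhead origin (180°W, 90°S): lon 259.7895, lat 56.9002.
Field: lon ⌊259.7895/20⌋ = 12 → M; lat ⌊56.9002/10⌋ = 5 → F.
Square: lon ⌊19.7895/2⌋ = 9; lat ⌊6.9002/1⌋ = 6.
Subsquare: lon ⌊1.7895/0.0833333⌋ = 21 → v; lat ⌊0.9002/0.0416667⌋ = 21 → v.

MF96vv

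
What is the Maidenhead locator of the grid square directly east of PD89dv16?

PD89dv26

Longitude extended square 1; +1 → 2.
The latitude characters are unchanged.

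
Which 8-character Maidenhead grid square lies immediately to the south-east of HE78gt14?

HE78gt23

Longitude extended square 1; +1 → 2.
Latitude extended square 4; −1 → 3.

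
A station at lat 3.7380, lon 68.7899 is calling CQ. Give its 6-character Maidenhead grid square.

Shift to the Maidenhead origin (180°W, 90°S): lon 248.7899, lat 93.7380.
Field: lon ⌊248.7899/20⌋ = 12 → M; lat ⌊93.7380/10⌋ = 9 → J.
Square: lon ⌊8.7899/2⌋ = 4; lat ⌊3.7380/1⌋ = 3.
Subsquare: lon ⌊0.7899/0.0833333⌋ = 9 → j; lat ⌊0.7380/0.0416667⌋ = 17 → r.

MJ43jr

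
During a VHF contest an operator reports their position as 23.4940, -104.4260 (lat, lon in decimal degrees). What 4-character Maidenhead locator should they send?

DL73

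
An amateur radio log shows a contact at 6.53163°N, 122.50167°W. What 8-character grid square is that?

CJ86rm97

Shift to the Maidenhead origin (180°W, 90°S): lon 57.49833, lat 96.53163.
Field: lon ⌊57.49833/20⌋ = 2 → C; lat ⌊96.53163/10⌋ = 9 → J.
Square: lon ⌊17.49833/2⌋ = 8; lat ⌊6.53163/1⌋ = 6.
Subsquare: lon ⌊1.49833/0.0833333⌋ = 17 → r; lat ⌊0.53163/0.0416667⌋ = 12 → m.
Extended square: lon ⌊0.08166/0.00833333⌋ = 9; lat ⌊0.03163/0.00416667⌋ = 7.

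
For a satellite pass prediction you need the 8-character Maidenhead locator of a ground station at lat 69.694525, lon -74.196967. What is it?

FP29vq66

Add 180° to longitude and 90° to latitude: 105.80303, 159.69452.
Field: lon ⌊105.80303/20⌋ = 5 → F; lat ⌊159.69452/10⌋ = 15 → P.
Square: lon ⌊5.80303/2⌋ = 2; lat ⌊9.69452/1⌋ = 9.
Subsquare: lon ⌊1.80303/0.0833333⌋ = 21 → v; lat ⌊0.69452/0.0416667⌋ = 16 → q.
Extended square: lon ⌊0.05303/0.00833333⌋ = 6; lat ⌊0.02786/0.00416667⌋ = 6.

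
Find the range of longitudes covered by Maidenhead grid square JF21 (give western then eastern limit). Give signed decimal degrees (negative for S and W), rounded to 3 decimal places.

Field J=9, F=5: +9·20° lon, +5·10° lat → SW at lon 0°, lat -40°.
Square 2, 1: +2·2° lon, +1·1° lat → SW at lon 4°, lat -39°.
Cell spans 2° lon × 1° lat.
west 4.000, east 6.000.

4.000, 6.000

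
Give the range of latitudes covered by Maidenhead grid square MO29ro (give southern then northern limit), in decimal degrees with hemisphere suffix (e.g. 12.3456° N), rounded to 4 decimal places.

59.5833° N, 59.6250° N

Field M=12, O=14: +12·20° lon, +14·10° lat → SW at lon 60°, lat 50°.
Square 2, 9: +2·2° lon, +9·1° lat → SW at lon 64°, lat 59°.
Subsquare r=17, o=14: +17·0.0833333° lon, +14·0.0416667° lat → SW at lon 65.4167°, lat 59.5833°.
Cell spans 0.0833333° lon × 0.0416667° lat.
south 59.5833° N, north 59.6250° N.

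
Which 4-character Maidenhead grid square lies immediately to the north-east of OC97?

PC08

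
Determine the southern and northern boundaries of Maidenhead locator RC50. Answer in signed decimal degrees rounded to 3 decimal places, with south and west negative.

-70.000, -69.000

Field R=17, C=2: +17·20° lon, +2·10° lat → SW at lon 160°, lat -70°.
Square 5, 0: +5·2° lon, +0·1° lat → SW at lon 170°, lat -70°.
Cell spans 2° lon × 1° lat.
south -70.000, north -69.000.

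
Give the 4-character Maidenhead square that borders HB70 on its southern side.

HA79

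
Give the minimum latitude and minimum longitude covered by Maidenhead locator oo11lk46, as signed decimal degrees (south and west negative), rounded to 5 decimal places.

Field O=14, O=14: +14·20° lon, +14·10° lat → SW at lon 100°, lat 50°.
Square 1, 1: +1·2° lon, +1·1° lat → SW at lon 102°, lat 51°.
Subsquare l=11, k=10: +11·0.0833333° lon, +10·0.0416667° lat → SW at lon 102.917°, lat 51.4167°.
Extended square 4, 6: +4·0.00833333° lon, +6·0.00416667° lat → SW at lon 102.95°, lat 51.4417°.
latitude 51.44167, longitude 102.95000.

51.44167, 102.95000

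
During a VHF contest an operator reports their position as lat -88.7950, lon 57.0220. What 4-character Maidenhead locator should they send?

Offset from 180°W / 90°S: lon 237.02°, lat 1.20°.
Field: 237.02/20 → 11 → L, 1.20/10 → 0 → A; chars LA.
Square: 17.02/2 → 8, 1.20/1 → 1; chars 81.

LA81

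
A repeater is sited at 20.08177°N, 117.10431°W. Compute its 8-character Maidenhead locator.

Shift to the Maidenhead origin (180°W, 90°S): lon 62.89569, lat 110.08177.
Field: 62.89569/20 → 3 → D, 110.08177/10 → 11 → L; chars DL.
Square: 2.89569/2 → 1, 0.08177/1 → 0; chars 10.
Subsquare: 0.89569/0.0833333 → 10 → k, 0.08177/0.0416667 → 1 → b; chars kb.
Extended square: 0.06236/0.00833333 → 7, 0.04010/0.00416667 → 9; chars 79.

DL10kb79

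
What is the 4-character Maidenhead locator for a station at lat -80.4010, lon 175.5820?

Shift to the Maidenhead origin (180°W, 90°S): lon 355.58, lat 9.60.
Field: lon ⌊355.58/20⌋ = 17 → R; lat ⌊9.60/10⌋ = 0 → A.
Square: lon ⌊15.58/2⌋ = 7; lat ⌊9.60/1⌋ = 9.

RA79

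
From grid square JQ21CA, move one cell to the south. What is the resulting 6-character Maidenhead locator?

JQ20cx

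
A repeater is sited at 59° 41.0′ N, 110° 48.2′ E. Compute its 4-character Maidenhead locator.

OO59

Add 180° to longitude and 90° to latitude: 290.80, 149.68.
Field: lon ⌊290.80/20⌋ = 14 → O; lat ⌊149.68/10⌋ = 14 → O.
Square: lon ⌊10.80/2⌋ = 5; lat ⌊9.68/1⌋ = 9.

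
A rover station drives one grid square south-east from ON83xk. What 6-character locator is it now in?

Longitude subsquare x = 23; +1 → 24, wraps to 0 = a, carry into square.
Longitude square 8; +1 → 9.
Latitude subsquare k = 10; −1 → 9 = j.

ON93aj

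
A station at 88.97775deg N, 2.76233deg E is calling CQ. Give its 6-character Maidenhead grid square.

JR18jx

Offset from 180°W / 90°S: lon 182.7623°, lat 178.9778°.
Field: lon ⌊182.7623/20⌋ = 9 → J; lat ⌊178.9778/10⌋ = 17 → R.
Square: lon ⌊2.7623/2⌋ = 1; lat ⌊8.9778/1⌋ = 8.
Subsquare: lon ⌊0.7623/0.0833333⌋ = 9 → j; lat ⌊0.9778/0.0416667⌋ = 23 → x.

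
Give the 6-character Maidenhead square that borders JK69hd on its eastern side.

JK69id

Longitude subsquare h = 7; +1 → 8 = i.
The latitude characters are unchanged.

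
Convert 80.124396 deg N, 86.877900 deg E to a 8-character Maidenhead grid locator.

Shift to the Maidenhead origin (180°W, 90°S): lon 266.87790, lat 170.12440.
Field: 266.87790/20 → 13 → N, 170.12440/10 → 17 → R; chars NR.
Square: 6.87790/2 → 3, 0.12440/1 → 0; chars 30.
Subsquare: 0.87790/0.0833333 → 10 → k, 0.12440/0.0416667 → 2 → c; chars kc.
Extended square: 0.04457/0.00833333 → 5, 0.04106/0.00416667 → 9; chars 59.

NR30kc59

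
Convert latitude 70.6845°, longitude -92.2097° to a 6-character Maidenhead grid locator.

EQ30vq

Add 180° to longitude and 90° to latitude: 87.7903, 160.6845.
Field: lon ⌊87.7903/20⌋ = 4 → E; lat ⌊160.6845/10⌋ = 16 → Q.
Square: lon ⌊7.7903/2⌋ = 3; lat ⌊0.6845/1⌋ = 0.
Subsquare: lon ⌊1.7903/0.0833333⌋ = 21 → v; lat ⌊0.6845/0.0416667⌋ = 16 → q.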